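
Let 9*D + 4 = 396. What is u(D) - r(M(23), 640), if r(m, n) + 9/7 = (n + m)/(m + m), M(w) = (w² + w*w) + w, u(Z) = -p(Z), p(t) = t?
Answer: -5865829/136206 ≈ -43.066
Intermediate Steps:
D = 392/9 (D = -4/9 + (⅑)*396 = -4/9 + 44 = 392/9 ≈ 43.556)
u(Z) = -Z
M(w) = w + 2*w² (M(w) = (w² + w²) + w = 2*w² + w = w + 2*w²)
r(m, n) = -9/7 + (m + n)/(2*m) (r(m, n) = -9/7 + (n + m)/(m + m) = -9/7 + (m + n)/((2*m)) = -9/7 + (m + n)*(1/(2*m)) = -9/7 + (m + n)/(2*m))
u(D) - r(M(23), 640) = -1*392/9 - (-11/14 + (½)*640/(23*(1 + 2*23))) = -392/9 - (-11/14 + (½)*640/(23*(1 + 46))) = -392/9 - (-11/14 + (½)*640/(23*47)) = -392/9 - (-11/14 + (½)*640/1081) = -392/9 - (-11/14 + (½)*640*(1/1081)) = -392/9 - (-11/14 + 320/1081) = -392/9 - 1*(-7411/15134) = -392/9 + 7411/15134 = -5865829/136206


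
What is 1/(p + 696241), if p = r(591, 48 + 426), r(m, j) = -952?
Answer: 1/695289 ≈ 1.4383e-6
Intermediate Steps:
p = -952
1/(p + 696241) = 1/(-952 + 696241) = 1/695289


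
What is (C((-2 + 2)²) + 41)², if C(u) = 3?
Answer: 1936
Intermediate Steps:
(C((-2 + 2)²) + 41)² = (3 + 41)² = 44² = 1936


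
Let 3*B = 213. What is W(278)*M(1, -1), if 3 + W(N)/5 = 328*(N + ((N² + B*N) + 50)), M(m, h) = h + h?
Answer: -319307970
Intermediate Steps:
B = 71 (B = (⅓)*213 = 71)
M(m, h) = 2*h
W(N) = 81985 + 1640*N² + 118080*N (W(N) = -15 + 5*(328*(N + ((N² + 71*N) + 50))) = -15 + 5*(328*(N + (50 + N² + 71*N))) = -15 + 5*(328*(50 + N² + 72*N)) = -15 + 5*(16400 + 328*N² + 23616*N) = -15 + (82000 + 1640*N² + 118080*N) = 81985 + 1640*N² + 118080*N)
W(278)*M(1, -1) = (81985 + 1640*278² + 118080*278)*(2*(-1)) = (81985 + 1640*77284 + 32826240)*(-2) = (81985 + 126745760 + 32826240)*(-2) = 159653985*(-2) = -319307970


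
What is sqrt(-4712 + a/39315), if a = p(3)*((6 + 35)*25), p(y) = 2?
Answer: I*sqrt(291324511698)/7863 ≈ 68.644*I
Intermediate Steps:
a = 2050 (a = 2*((6 + 35)*25) = 2*(41*25) = 2*1025 = 2050)
sqrt(-4712 + a/39315) = sqrt(-4712 + 2050/39315) = sqrt(-4712 + 2050*(1/39315)) = sqrt(-4712 + 410/7863) = sqrt(-37050046/7863) = I*sqrt(291324511698)/7863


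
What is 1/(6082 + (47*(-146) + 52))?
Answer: -1/728 ≈ -0.0013736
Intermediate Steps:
1/(6082 + (47*(-146) + 52)) = 1/(6082 + (-6862 + 52)) = 1/(6082 - 6810) = 1/(-728) = -1/728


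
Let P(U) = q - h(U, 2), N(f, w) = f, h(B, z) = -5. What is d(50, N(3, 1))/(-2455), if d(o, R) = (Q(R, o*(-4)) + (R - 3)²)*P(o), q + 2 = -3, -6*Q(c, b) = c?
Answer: 0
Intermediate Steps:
Q(c, b) = -c/6
q = -5 (q = -2 - 3 = -5)
P(U) = 0 (P(U) = -5 - 1*(-5) = -5 + 5 = 0)
d(o, R) = 0 (d(o, R) = (-R/6 + (R - 3)²)*0 = (-R/6 + (-3 + R)²)*0 = ((-3 + R)² - R/6)*0 = 0)
d(50, N(3, 1))/(-2455) = 0/(-2455) = 0*(-1/2455) = 0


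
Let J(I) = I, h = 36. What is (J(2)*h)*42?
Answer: 3024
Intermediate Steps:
(J(2)*h)*42 = (2*36)*42 = 72*42 = 3024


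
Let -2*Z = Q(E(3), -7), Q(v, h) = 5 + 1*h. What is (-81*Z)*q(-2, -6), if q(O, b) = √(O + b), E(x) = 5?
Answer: -162*I*√2 ≈ -229.1*I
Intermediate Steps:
Q(v, h) = 5 + h
Z = 1 (Z = -(5 - 7)/2 = -½*(-2) = 1)
(-81*Z)*q(-2, -6) = (-81*1)*√(-2 - 6) = -162*I*√2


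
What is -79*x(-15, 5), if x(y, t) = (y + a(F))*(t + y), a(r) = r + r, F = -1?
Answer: -13430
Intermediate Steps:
a(r) = 2*r
x(y, t) = (-2 + y)*(t + y) (x(y, t) = (y + 2*(-1))*(t + y) = (y - 2)*(t + y) = (-2 + y)*(t + y))
-79*x(-15, 5) = -79*((-15)² - 2*5 - 2*(-15) + 5*(-15)) = -79*(225 - 10 + 30 - 75) = -79*170 = -13430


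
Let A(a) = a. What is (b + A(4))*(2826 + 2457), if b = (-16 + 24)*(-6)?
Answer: -232452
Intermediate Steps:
b = -48 (b = 8*(-6) = -48)
(b + A(4))*(2826 + 2457) = (-48 + 4)*(2826 + 2457) = -44*5283 = -232452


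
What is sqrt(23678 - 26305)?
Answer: I*sqrt(2627) ≈ 51.254*I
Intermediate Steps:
sqrt(23678 - 26305) = sqrt(-2627) = I*sqrt(2627)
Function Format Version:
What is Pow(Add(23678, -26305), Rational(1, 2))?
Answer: Mul(I, Pow(2627, Rational(1, 2))) ≈ Mul(51.254, I)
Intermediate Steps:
Pow(Add(23678, -26305), Rational(1, 2)) = Pow(-2627, Rational(1, 2)) = Mul(I, Pow(2627, Rational(1, 2)))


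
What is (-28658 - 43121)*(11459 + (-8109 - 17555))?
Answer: 1019620695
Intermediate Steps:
(-28658 - 43121)*(11459 + (-8109 - 17555)) = -71779*(11459 - 25664) = -71779*(-14205) = 1019620695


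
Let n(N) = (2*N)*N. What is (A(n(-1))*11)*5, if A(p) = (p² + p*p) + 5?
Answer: 715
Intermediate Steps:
n(N) = 2*N²
A(p) = 5 + 2*p² (A(p) = (p² + p²) + 5 = 2*p² + 5 = 5 + 2*p²)
(A(n(-1))*11)*5 = ((5 + 2*(2*(-1)²)²)*11)*5 = ((5 + 2*(2*1)²)*11)*5 = ((5 + 2*2²)*11)*5 = ((5 + 2*4)*11)*5 = ((5 + 8)*11)*5 = (13*11)*5 = 143*5 = 715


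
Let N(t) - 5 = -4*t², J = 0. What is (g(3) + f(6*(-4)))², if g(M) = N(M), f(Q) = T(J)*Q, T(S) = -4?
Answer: 4225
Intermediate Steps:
f(Q) = -4*Q
N(t) = 5 - 4*t²
g(M) = 5 - 4*M²
(g(3) + f(6*(-4)))² = ((5 - 4*3²) - 24*(-4))² = ((5 - 4*9) - 4*(-24))² = ((5 - 36) + 96)² = (-31 + 96)² = 65² = 4225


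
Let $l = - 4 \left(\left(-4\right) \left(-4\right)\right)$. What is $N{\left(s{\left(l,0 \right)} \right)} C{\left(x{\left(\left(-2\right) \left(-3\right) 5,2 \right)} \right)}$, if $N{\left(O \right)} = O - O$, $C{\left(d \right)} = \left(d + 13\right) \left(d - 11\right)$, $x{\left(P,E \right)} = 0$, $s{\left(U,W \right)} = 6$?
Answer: $0$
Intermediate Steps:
$l = -64$ ($l = \left(-4\right) 16 = -64$)
$C{\left(d \right)} = \left(-11 + d\right) \left(13 + d\right)$ ($C{\left(d \right)} = \left(13 + d\right) \left(-11 + d\right) = \left(-11 + d\right) \left(13 + d\right)$)
$N{\left(O \right)} = 0$
$N{\left(s{\left(l,0 \right)} \right)} C{\left(x{\left(\left(-2\right) \left(-3\right) 5,2 \right)} \right)} = 0 \left(-143 + 0^{2} + 2 \cdot 0\right) = 0 \left(-143 + 0 + 0\right) = 0 \left(-143\right) = 0$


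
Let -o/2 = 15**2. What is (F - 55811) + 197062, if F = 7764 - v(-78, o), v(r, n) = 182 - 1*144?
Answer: 148977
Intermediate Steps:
o = -450 (o = -2*15**2 = -2*225 = -450)
v(r, n) = 38 (v(r, n) = 182 - 144 = 38)
F = 7726 (F = 7764 - 1*38 = 7764 - 38 = 7726)
(F - 55811) + 197062 = (7726 - 55811) + 197062 = -48085 + 197062 = 148977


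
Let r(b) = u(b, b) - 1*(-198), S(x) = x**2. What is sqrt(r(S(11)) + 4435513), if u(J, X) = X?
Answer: 2*sqrt(1108958) ≈ 2106.1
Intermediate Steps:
r(b) = 198 + b (r(b) = b - 1*(-198) = b + 198 = 198 + b)
sqrt(r(S(11)) + 4435513) = sqrt((198 + 11**2) + 4435513) = sqrt((198 + 121) + 4435513) = sqrt(319 + 4435513) = sqrt(4435832) = 2*sqrt(1108958)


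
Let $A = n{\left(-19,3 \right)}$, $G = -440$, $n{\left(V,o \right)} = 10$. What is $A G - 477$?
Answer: $-4877$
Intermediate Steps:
$A = 10$
$A G - 477 = 10 \left(-440\right) - 477 = -4400 - 477 = -4877$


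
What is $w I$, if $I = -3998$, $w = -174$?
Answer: $695652$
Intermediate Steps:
$w I = \left(-174\right) \left(-3998\right) = 695652$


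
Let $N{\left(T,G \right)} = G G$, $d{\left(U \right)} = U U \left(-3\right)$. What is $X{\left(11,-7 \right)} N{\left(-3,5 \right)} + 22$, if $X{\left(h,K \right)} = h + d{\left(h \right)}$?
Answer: $-8778$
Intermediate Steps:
$d{\left(U \right)} = - 3 U^{2}$ ($d{\left(U \right)} = U^{2} \left(-3\right) = - 3 U^{2}$)
$X{\left(h,K \right)} = h - 3 h^{2}$
$N{\left(T,G \right)} = G^{2}$
$X{\left(11,-7 \right)} N{\left(-3,5 \right)} + 22 = 11 \left(1 - 33\right) 5^{2} + 22 = 11 \left(1 - 33\right) 25 + 22 = 11 \left(-32\right) 25 + 22 = \left(-352\right) 25 + 22 = -8800 + 22 = -8778$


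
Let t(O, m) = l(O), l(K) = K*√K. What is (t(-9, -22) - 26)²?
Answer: -53 + 1404*I ≈ -53.0 + 1404.0*I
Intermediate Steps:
l(K) = K^(3/2)
t(O, m) = O^(3/2)
(t(-9, -22) - 26)² = ((-9)^(3/2) - 26)² = (-27*I - 26)² = (-26 - 27*I)²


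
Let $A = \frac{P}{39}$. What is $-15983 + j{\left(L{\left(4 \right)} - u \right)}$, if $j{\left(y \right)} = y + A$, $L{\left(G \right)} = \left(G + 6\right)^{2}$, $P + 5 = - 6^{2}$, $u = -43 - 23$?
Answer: $- \frac{616904}{39} \approx -15818.0$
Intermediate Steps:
$u = -66$
$P = -41$ ($P = -5 - 6^{2} = -5 - 36 = -41$)
$L{\left(G \right)} = \left(6 + G\right)^{2}$
$A = - \frac{41}{39} \approx -1.0513$
$j{\left(y \right)} = - \frac{41}{39} + y$ ($j{\left(y \right)} = y - \frac{41}{39} = - \frac{41}{39} + y$)
$-15983 + j{\left(L{\left(4 \right)} - u \right)} = -15983 - \left(- \frac{2533}{39} - \left(6 + 4\right)^{2}\right) = -15983 + \left(- \frac{41}{39} + \left(10^{2} + 66\right)\right) = -15983 + \left(- \frac{41}{39} + \left(100 + 66\right)\right) = -15983 + \left(- \frac{41}{39} + 166\right) = -15983 + \frac{6433}{39} = - \frac{616904}{39}$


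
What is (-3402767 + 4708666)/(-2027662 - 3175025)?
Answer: -6433/25629 ≈ -0.25100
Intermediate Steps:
(-3402767 + 4708666)/(-2027662 - 3175025) = 1305899/(-5202687) = 1305899*(-1/5202687) = -6433/25629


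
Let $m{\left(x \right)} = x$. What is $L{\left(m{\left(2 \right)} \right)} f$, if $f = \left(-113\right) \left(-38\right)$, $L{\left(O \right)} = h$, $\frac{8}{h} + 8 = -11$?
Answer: $-1808$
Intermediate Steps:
$h = - \frac{8}{19}$ ($h = \frac{8}{-8 - 11} = \frac{8}{-19} = 8 \left(- \frac{1}{19}\right) = - \frac{8}{19} \approx -0.42105$)
$L{\left(O \right)} = - \frac{8}{19}$
$f = 4294$
$L{\left(m{\left(2 \right)} \right)} f = \left(- \frac{8}{19}\right) 4294 = -1808$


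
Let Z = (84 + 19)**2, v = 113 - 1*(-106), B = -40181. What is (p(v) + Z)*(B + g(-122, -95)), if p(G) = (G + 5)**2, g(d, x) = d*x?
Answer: -1737903935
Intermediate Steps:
v = 219 (v = 113 + 106 = 219)
Z = 10609 (Z = 103**2 = 10609)
p(G) = (5 + G)**2
(p(v) + Z)*(B + g(-122, -95)) = ((5 + 219)**2 + 10609)*(-40181 - 122*(-95)) = (224**2 + 10609)*(-40181 + 11590) = (50176 + 10609)*(-28591) = 60785*(-28591) = -1737903935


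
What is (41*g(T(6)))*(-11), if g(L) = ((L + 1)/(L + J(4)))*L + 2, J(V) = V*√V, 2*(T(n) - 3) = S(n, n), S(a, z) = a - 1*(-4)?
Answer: -5863/2 ≈ -2931.5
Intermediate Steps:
S(a, z) = 4 + a (S(a, z) = a + 4 = 4 + a)
T(n) = 5 + n/2 (T(n) = 3 + (4 + n)/2 = 3 + (2 + n/2) = 5 + n/2)
J(V) = V^(3/2)
g(L) = 2 + L*(1 + L)/(8 + L) (g(L) = ((L + 1)/(L + 4^(3/2)))*L + 2 = ((1 + L)/(L + 8))*L + 2 = ((1 + L)/(8 + L))*L + 2 = L*(1 + L)/(8 + L) + 2 = 2 + L*(1 + L)/(8 + L))
(41*g(T(6)))*(-11) = (41*((16 + (5 + (½)*6)² + 3*(5 + (½)*6))/(8 + (5 + (½)*6))))*(-11) = (41*((16 + (5 + 3)² + 3*(5 + 3))/(8 + (5 + 3))))*(-11) = (41*((16 + 8² + 3*8)/(8 + 8)))*(-11) = (41*((16 + 64 + 24)/16))*(-11) = (41*((1/16)*104))*(-11) = (41*(13/2))*(-11) = (533/2)*(-11) = -5863/2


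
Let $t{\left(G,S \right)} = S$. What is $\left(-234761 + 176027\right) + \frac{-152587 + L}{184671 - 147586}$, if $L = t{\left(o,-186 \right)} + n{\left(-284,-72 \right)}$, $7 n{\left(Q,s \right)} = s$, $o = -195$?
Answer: $- \frac{15248122213}{259595} \approx -58738.0$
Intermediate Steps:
$n{\left(Q,s \right)} = \frac{s}{7}$
$L = - \frac{1374}{7}$ ($L = -186 + \frac{1}{7} \left(-72\right) = -186 - \frac{72}{7} = - \frac{1374}{7} \approx -196.29$)
$\left(-234761 + 176027\right) + \frac{-152587 + L}{184671 - 147586} = \left(-234761 + 176027\right) + \frac{-152587 - \frac{1374}{7}}{184671 - 147586} = -58734 - \frac{1069483}{7 \cdot 37085} = -58734 - \frac{1069483}{259595} = - \frac{15248122213}{259595}$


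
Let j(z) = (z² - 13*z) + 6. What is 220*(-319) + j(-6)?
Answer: -70060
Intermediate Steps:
j(z) = 6 + z² - 13*z
220*(-319) + j(-6) = 220*(-319) + (6 + (-6)² - 13*(-6)) = -70180 + (6 + 36 + 78) = -70180 + 120 = -70060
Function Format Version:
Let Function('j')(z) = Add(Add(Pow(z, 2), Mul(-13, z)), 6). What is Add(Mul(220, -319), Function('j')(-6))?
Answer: -70060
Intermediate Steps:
Function('j')(z) = Add(6, Pow(z, 2), Mul(-13, z))
Add(Mul(220, -319), Function('j')(-6)) = Add(Mul(220, -319), Add(6, Pow(-6, 2), Mul(-13, -6))) = Add(-70180, Add(6, 36, 78)) = Add(-70180, 120) = -70060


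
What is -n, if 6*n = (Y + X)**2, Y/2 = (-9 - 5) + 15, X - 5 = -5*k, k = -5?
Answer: -512/3 ≈ -170.67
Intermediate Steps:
X = 30 (X = 5 - 5*(-5) = 5 + 25 = 30)
Y = 2 (Y = 2*((-9 - 5) + 15) = 2*(-14 + 15) = 2*1 = 2)
n = 512/3 (n = (2 + 30)**2/6 = (1/6)*32**2 = (1/6)*1024 = 512/3 ≈ 170.67)
-n = -1*512/3 = -512/3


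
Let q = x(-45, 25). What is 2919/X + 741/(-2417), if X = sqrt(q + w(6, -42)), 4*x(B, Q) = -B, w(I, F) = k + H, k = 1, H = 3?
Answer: -741/2417 + 5838*sqrt(61)/61 ≈ 747.17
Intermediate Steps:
w(I, F) = 4 (w(I, F) = 1 + 3 = 4)
x(B, Q) = -B/4 (x(B, Q) = (-B)/4 = -B/4)
q = 45/4 (q = -1/4*(-45) = 45/4 ≈ 11.250)
X = sqrt(61)/2 (X = sqrt(45/4 + 4) = sqrt(61/4) = sqrt(61)/2 ≈ 3.9051)
2919/X + 741/(-2417) = 2919/((sqrt(61)/2)) + 741/(-2417) = 2919*(2*sqrt(61)/61) + 741*(-1/2417) = 5838*sqrt(61)/61 - 741/2417 = -741/2417 + 5838*sqrt(61)/61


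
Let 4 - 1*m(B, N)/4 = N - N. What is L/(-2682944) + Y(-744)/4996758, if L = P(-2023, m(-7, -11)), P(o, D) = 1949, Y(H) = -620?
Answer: -5701053311/6703010947776 ≈ -0.00085052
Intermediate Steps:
m(B, N) = 16 (m(B, N) = 16 - 4*(N - N) = 16 - 4*0 = 16 + 0 = 16)
L = 1949
L/(-2682944) + Y(-744)/4996758 = 1949/(-2682944) - 620/4996758 = 1949*(-1/2682944) - 620*1/4996758 = -1949/2682944 - 310/2498379 = -5701053311/6703010947776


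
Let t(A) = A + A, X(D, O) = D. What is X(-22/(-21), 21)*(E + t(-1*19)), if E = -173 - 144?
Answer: -7810/21 ≈ -371.90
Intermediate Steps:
E = -317
t(A) = 2*A
X(-22/(-21), 21)*(E + t(-1*19)) = (-22/(-21))*(-317 + 2*(-1*19)) = (-22*(-1/21))*(-317 + 2*(-19)) = 22*(-317 - 38)/21 = (22/21)*(-355) = -7810/21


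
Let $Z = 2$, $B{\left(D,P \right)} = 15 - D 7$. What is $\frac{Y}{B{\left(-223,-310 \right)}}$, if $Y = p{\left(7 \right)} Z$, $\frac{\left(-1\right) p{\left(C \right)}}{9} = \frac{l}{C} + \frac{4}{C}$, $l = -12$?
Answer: $\frac{18}{1379} \approx 0.013053$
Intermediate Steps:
$B{\left(D,P \right)} = 15 - 7 D$
$p{\left(C \right)} = \frac{72}{C}$ ($p{\left(C \right)} = - 9 \left(- \frac{12}{C} + \frac{4}{C}\right) = - 9 \left(- \frac{8}{C}\right) = \frac{72}{C}$)
$Y = \frac{144}{7}$ ($Y = \frac{72}{7} \cdot 2 = \frac{144}{7} \approx 20.571$)
$\frac{Y}{B{\left(-223,-310 \right)}} = \frac{144}{7 \left(15 - -1561\right)} = \frac{144}{7 \left(15 + 1561\right)} = \frac{144}{7 \cdot 1576} = \frac{144}{7} \cdot \frac{1}{1576} = \frac{18}{1379}$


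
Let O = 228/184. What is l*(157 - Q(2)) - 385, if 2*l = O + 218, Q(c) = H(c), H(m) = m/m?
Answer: 384460/23 ≈ 16716.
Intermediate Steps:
O = 57/46 (O = 228*(1/184) = 57/46 ≈ 1.2391)
H(m) = 1
Q(c) = 1
l = 10085/92 (l = (57/46 + 218)/2 = (1/2)*(10085/46) = 10085/92 ≈ 109.62)
l*(157 - Q(2)) - 385 = 10085*(157 - 1*1)/92 - 385 = 10085*(157 - 1)/92 - 385 = (10085/92)*156 - 385 = 393315/23 - 385 = 384460/23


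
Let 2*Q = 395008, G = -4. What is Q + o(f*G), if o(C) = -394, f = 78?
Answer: 197110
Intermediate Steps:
Q = 197504 (Q = (½)*395008 = 197504)
Q + o(f*G) = 197504 - 394 = 197110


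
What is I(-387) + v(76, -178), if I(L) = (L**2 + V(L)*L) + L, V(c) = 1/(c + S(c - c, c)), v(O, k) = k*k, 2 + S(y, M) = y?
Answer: 70435061/389 ≈ 1.8107e+5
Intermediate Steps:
S(y, M) = -2 + y
v(O, k) = k**2
V(c) = 1/(-2 + c) (V(c) = 1/(c + (-2 + (c - c))) = 1/(c + (-2 + 0)) = 1/(c - 2) = 1/(-2 + c))
I(L) = L + L**2 + L/(-2 + L) (I(L) = (L**2 + L/(-2 + L)) + L = L + L**2 + L/(-2 + L))
I(-387) + v(76, -178) = -387*(-1 + (-387)**2 - 1*(-387))/(-2 - 387) + (-178)**2 = -387*(-1 + 149769 + 387)/(-389) + 31684 = -387*(-1/389)*150155 + 31684 = 58109985/389 + 31684 = 70435061/389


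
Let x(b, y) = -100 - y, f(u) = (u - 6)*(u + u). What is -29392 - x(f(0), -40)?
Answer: -29332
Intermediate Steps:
f(u) = 2*u*(-6 + u) (f(u) = (-6 + u)*(2*u) = 2*u*(-6 + u))
-29392 - x(f(0), -40) = -29392 - (-100 - 1*(-40)) = -29392 - (-100 + 40) = -29392 - 1*(-60) = -29392 + 60 = -29332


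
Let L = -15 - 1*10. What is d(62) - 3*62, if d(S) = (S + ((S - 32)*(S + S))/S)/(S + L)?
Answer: -6760/37 ≈ -182.70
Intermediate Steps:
L = -25 (L = -15 - 10 = -25)
d(S) = (-64 + 3*S)/(-25 + S) (d(S) = (S + ((S - 32)*(S + S))/S)/(S - 25) = (S + ((-32 + S)*(2*S))/S)/(-25 + S) = (S + (2*S*(-32 + S))/S)/(-25 + S) = (S + (-64 + 2*S))/(-25 + S) = (-64 + 3*S)/(-25 + S))
d(62) - 3*62 = (-64 + 3*62)/(-25 + 62) - 3*62 = (-64 + 186)/37 - 186 = (1/37)*122 - 186 = 122/37 - 186 = -6760/37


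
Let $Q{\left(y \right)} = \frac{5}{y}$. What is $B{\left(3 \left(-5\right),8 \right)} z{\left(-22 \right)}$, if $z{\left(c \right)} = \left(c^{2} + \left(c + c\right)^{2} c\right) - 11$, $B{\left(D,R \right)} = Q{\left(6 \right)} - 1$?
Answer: $\frac{42119}{6} \approx 7019.8$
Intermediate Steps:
$B{\left(D,R \right)} = - \frac{1}{6}$ ($B{\left(D,R \right)} = \frac{5}{6} - 1 = - \frac{1}{6}$)
$z{\left(c \right)} = -11 + c^{2} + 4 c^{3}$ ($z{\left(c \right)} = \left(c^{2} + \left(2 c\right)^{2} c\right) - 11 = \left(c^{2} + 4 c^{2} c\right) - 11 = \left(c^{2} + 4 c^{3}\right) - 11 = -11 + c^{2} + 4 c^{3}$)
$B{\left(3 \left(-5\right),8 \right)} z{\left(-22 \right)} = - \frac{-11 + \left(-22\right)^{2} + 4 \left(-22\right)^{3}}{6} = - \frac{-11 + 484 + 4 \left(-10648\right)}{6} = - \frac{-11 + 484 - 42592}{6} = \left(- \frac{1}{6}\right) \left(-42119\right) = \frac{42119}{6}$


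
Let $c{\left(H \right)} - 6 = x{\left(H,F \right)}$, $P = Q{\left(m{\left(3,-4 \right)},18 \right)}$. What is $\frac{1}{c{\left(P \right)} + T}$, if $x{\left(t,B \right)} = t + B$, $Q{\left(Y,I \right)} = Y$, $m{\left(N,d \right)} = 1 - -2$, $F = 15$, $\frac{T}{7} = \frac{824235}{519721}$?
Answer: $\frac{519721}{18242949} \approx 0.028489$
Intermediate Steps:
$T = \frac{5769645}{519721}$ ($T = 7 \cdot \frac{824235}{519721} = \frac{5769645}{519721} \approx 11.101$)
$m{\left(N,d \right)} = 3$ ($m{\left(N,d \right)} = 1 + 2 = 3$)
$P = 3$
$x{\left(t,B \right)} = B + t$
$c{\left(H \right)} = 21 + H$ ($c{\left(H \right)} = 6 + \left(15 + H\right) = 21 + H$)
$\frac{1}{c{\left(P \right)} + T} = \frac{1}{\left(21 + 3\right) + \frac{5769645}{519721}} = \frac{1}{24 + \frac{5769645}{519721}} = \frac{1}{\frac{18242949}{519721}} = \frac{519721}{18242949}$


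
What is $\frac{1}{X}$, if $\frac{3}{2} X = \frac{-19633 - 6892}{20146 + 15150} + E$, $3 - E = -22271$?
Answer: $\frac{17648}{262052193} \approx 6.7345 \cdot 10^{-5}$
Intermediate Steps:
$E = 22274$ ($E = 3 - -22271 = 3 + 22271 = 22274$)
$X = \frac{262052193}{17648}$ ($X = \frac{2 \left(\frac{-19633 - 6892}{20146 + 15150} + 22274\right)}{3} = \frac{2 \left(- \frac{26525}{35296} + 22274\right)}{3} = \frac{2}{3} \cdot \frac{786156579}{35296} = \frac{262052193}{17648} \approx 14849.0$)
$\frac{1}{X} = \frac{1}{\frac{262052193}{17648}} = \frac{17648}{262052193}$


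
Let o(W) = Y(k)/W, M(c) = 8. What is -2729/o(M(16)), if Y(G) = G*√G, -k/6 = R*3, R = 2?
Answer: -2729*I/27 ≈ -101.07*I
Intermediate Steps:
k = -36 (k = -12*3 = -6*6 = -36)
Y(G) = G^(3/2)
o(W) = -216*I/W (o(W) = (-36)^(3/2)/W = (-216*I)/W = -216*I/W)
-2729/o(M(16)) = -2729*I/27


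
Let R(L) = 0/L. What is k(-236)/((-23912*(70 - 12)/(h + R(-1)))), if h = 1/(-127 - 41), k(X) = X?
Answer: -59/58249632 ≈ -1.0129e-6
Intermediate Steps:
R(L) = 0
h = -1/168 (h = 1/(-168) = -1/168 ≈ -0.0059524)
k(-236)/((-23912*(70 - 12)/(h + R(-1)))) = -236*(-(-1/168 + 0)/(23912*(70 - 12))) = -236/((-23912/((-1/168/58)))) = -236/((-23912/((-1/168*1/58)))) = -236/((-23912/(-1/9744))) = -236/((-23912*(-9744))) = -236/232998528 = -236*1/232998528 = -59/58249632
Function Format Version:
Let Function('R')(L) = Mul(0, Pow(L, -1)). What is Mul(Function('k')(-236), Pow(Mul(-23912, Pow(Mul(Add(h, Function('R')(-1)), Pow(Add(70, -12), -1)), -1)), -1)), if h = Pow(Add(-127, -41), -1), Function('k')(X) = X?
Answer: Rational(-59, 58249632) ≈ -1.0129e-6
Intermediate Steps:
Function('R')(L) = 0
h = Rational(-1, 168) (h = Pow(-168, -1) = Rational(-1, 168) ≈ -0.0059524)
Mul(Function('k')(-236), Pow(Mul(-23912, Pow(Mul(Add(h, Function('R')(-1)), Pow(Add(70, -12), -1)), -1)), -1)) = Mul(-236, Pow(Mul(-23912, Pow(Mul(Add(Rational(-1, 168), 0), Pow(Add(70, -12), -1)), -1)), -1)) = Mul(-236, Pow(Mul(-23912, Pow(Mul(Rational(-1, 168), Pow(58, -1)), -1)), -1)) = Mul(-236, Pow(Mul(-23912, Pow(Mul(Rational(-1, 168), Rational(1, 58)), -1)), -1)) = Mul(-236, Pow(Mul(-23912, Pow(Rational(-1, 9744), -1)), -1)) = Mul(-236, Pow(Mul(-23912, -9744), -1)) = Mul(-236, Pow(232998528, -1)) = Mul(-236, Rational(1, 232998528)) = Rational(-59, 58249632)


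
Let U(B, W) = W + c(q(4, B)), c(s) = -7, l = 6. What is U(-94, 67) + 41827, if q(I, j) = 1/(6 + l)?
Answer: 41887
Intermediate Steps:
q(I, j) = 1/12 (q(I, j) = 1/(6 + 6) = 1/12)
U(B, W) = -7 + W (U(B, W) = W - 7 = -7 + W)
U(-94, 67) + 41827 = (-7 + 67) + 41827 = 60 + 41827 = 41887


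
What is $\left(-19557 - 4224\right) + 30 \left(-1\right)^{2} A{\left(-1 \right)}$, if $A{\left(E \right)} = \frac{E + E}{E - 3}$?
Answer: $-23766$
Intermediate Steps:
$A{\left(E \right)} = \frac{2 E}{-3 + E}$
$\left(-19557 - 4224\right) + 30 \left(-1\right)^{2} A{\left(-1 \right)} = \left(-19557 - 4224\right) + 30 \left(-1\right)^{2} \cdot 2 \left(-1\right) \frac{1}{-3 - 1} = -23781 + 30 \cdot 1 \cdot 2 \left(-1\right) \frac{1}{-4} = -23781 + 30 \cdot 2 \left(-1\right) \left(- \frac{1}{4}\right) = -23781 + 30 \cdot \frac{1}{2} = -23781 + 15 = -23766$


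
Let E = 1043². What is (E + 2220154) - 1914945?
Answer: 1393058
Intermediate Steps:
E = 1087849
(E + 2220154) - 1914945 = (1087849 + 2220154) - 1914945 = 3308003 - 1914945 = 1393058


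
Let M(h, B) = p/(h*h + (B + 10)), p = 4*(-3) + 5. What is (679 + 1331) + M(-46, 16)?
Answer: 615059/306 ≈ 2010.0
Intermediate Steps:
p = -7 (p = -12 + 5 = -7)
M(h, B) = -7/(10 + B + h²) (M(h, B) = -7/(h*h + (B + 10)) = -7/(h² + (10 + B)) = -7/(10 + B + h²))
(679 + 1331) + M(-46, 16) = (679 + 1331) - 7/(10 + 16 + (-46)²) = 2010 - 7/(10 + 16 + 2116) = 2010 - 7/2142 = 2010 - 7*1/2142 = 2010 - 1/306 = 615059/306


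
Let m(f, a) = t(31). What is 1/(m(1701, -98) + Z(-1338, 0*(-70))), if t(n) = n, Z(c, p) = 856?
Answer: 1/887 ≈ 0.0011274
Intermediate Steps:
m(f, a) = 31
1/(m(1701, -98) + Z(-1338, 0*(-70))) = 1/(31 + 856) = 1/887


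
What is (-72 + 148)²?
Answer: 5776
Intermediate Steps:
(-72 + 148)² = 76² = 5776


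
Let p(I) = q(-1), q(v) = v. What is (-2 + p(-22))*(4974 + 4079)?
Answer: -27159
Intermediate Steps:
p(I) = -1
(-2 + p(-22))*(4974 + 4079) = (-2 - 1)*(4974 + 4079) = -3*9053 = -27159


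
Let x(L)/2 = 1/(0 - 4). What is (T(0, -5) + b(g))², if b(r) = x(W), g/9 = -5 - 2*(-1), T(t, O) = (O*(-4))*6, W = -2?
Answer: 57121/4 ≈ 14280.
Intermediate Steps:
T(t, O) = -24*O (T(t, O) = -4*O*6 = -24*O)
g = -27 (g = 9*(-5 - 2*(-1)) = 9*(-5 + 2) = 9*(-3) = -27)
x(L) = -½ (x(L) = 2/(0 - 4) = 2/(-4) = 2*(-¼) = -½)
b(r) = -½
(T(0, -5) + b(g))² = (-24*(-5) - ½)² = (120 - ½)² = (239/2)² = 57121/4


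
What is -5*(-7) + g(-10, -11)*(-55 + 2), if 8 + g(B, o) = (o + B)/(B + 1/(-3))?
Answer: 10890/31 ≈ 351.29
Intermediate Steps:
g(B, o) = -8 + (B + o)/(-1/3 + B) (g(B, o) = -8 + (o + B)/(B + 1/(-3)) = -8 + (B + o)/(B - 1/3) = -8 + (B + o)/(-1/3 + B))
-5*(-7) + g(-10, -11)*(-55 + 2) = -5*(-7) + ((8 - 21*(-10) + 3*(-11))/(-1 + 3*(-10)))*(-55 + 2) = 35 + ((8 + 210 - 33)/(-1 - 30))*(-53) = 35 + (185/(-31))*(-53) = 35 - 1/31*185*(-53) = 35 - 185/31*(-53) = 35 + 9805/31 = 10890/31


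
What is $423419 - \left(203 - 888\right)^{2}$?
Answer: $-45806$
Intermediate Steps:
$423419 - \left(203 - 888\right)^{2} = 423419 - \left(-685\right)^{2} = 423419 - 469225 = -45806$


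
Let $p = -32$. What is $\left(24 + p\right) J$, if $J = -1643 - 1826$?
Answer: $27752$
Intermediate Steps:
$J = -3469$
$\left(24 + p\right) J = \left(24 - 32\right) \left(-3469\right) = \left(-8\right) \left(-3469\right) = 27752$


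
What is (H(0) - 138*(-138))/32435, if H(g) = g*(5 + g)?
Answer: 19044/32435 ≈ 0.58714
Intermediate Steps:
(H(0) - 138*(-138))/32435 = (0*(5 + 0) - 138*(-138))/32435 = (0*5 + 19044)*(1/32435) = (0 + 19044)*(1/32435) = 19044*(1/32435) = 19044/32435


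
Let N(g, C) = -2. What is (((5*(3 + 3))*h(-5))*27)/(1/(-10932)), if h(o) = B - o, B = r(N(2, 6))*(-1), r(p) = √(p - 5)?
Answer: -44274600 + 8854920*I*√7 ≈ -4.4275e+7 + 2.3428e+7*I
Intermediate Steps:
r(p) = √(-5 + p)
B = -I*√7 (B = √(-5 - 2)*(-1) = √(-7)*(-1) = (I*√7)*(-1) = -I*√7 ≈ -2.6458*I)
h(o) = -o - I*√7 (h(o) = -I*√7 - o = -o - I*√7)
(((5*(3 + 3))*h(-5))*27)/(1/(-10932)) = (((5*(3 + 3))*(-1*(-5) - I*√7))*27)/(1/(-10932)) = (((5*6)*(5 - I*√7))*27)/(-1/10932) = ((30*(5 - I*√7))*27)*(-10932) = ((150 - 30*I*√7)*27)*(-10932) = (4050 - 810*I*√7)*(-10932) = -44274600 + 8854920*I*√7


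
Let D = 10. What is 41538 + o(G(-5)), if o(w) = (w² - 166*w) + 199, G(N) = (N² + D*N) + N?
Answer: 47617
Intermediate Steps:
G(N) = N² + 11*N (G(N) = (N² + 10*N) + N = N² + 11*N)
o(w) = 199 + w² - 166*w
41538 + o(G(-5)) = 41538 + (199 + (-5*(11 - 5))² - (-830)*(11 - 5)) = 41538 + (199 + (-5*6)² - (-830)*6) = 41538 + (199 + (-30)² - 166*(-30)) = 41538 + (199 + 900 + 4980) = 41538 + 6079 = 47617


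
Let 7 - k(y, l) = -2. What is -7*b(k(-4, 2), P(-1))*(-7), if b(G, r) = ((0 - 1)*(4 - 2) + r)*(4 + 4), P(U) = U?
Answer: -1176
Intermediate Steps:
k(y, l) = 9 (k(y, l) = 7 - 1*(-2) = 7 + 2 = 9)
b(G, r) = -16 + 8*r (b(G, r) = (-1*2 + r)*8 = (-2 + r)*8 = -16 + 8*r)
-7*b(k(-4, 2), P(-1))*(-7) = -7*(-16 + 8*(-1))*(-7) = -7*(-16 - 8)*(-7) = -7*(-24)*(-7) = 168*(-7) = -1176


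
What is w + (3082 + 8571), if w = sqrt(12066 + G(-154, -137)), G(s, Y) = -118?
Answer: 11653 + 2*sqrt(2987) ≈ 11762.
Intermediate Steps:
w = 2*sqrt(2987) (w = sqrt(12066 - 118) = sqrt(11948) = 2*sqrt(2987) ≈ 109.31)
w + (3082 + 8571) = 2*sqrt(2987) + (3082 + 8571) = 2*sqrt(2987) + 11653 = 11653 + 2*sqrt(2987)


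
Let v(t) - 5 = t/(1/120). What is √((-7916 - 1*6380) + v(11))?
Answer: I*√12971 ≈ 113.89*I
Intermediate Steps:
v(t) = 5 + 120*t (v(t) = 5 + t/(1/120) = 5 + t*120 = 5 + 120*t)
√((-7916 - 1*6380) + v(11)) = √((-7916 - 1*6380) + (5 + 120*11)) = √((-7916 - 6380) + (5 + 1320)) = √(-14296 + 1325) = √(-12971) = I*√12971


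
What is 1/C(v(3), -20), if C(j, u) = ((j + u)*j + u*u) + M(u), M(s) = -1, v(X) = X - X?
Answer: 1/399 ≈ 0.0025063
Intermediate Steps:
v(X) = 0
C(j, u) = -1 + u² + j*(j + u) (C(j, u) = ((j + u)*j + u*u) - 1 = (j*(j + u) + u²) - 1 = (u² + j*(j + u)) - 1 = -1 + u² + j*(j + u))
1/C(v(3), -20) = 1/(-1 + 0² + (-20)² + 0*(-20)) = 1/(-1 + 0 + 400 + 0) = 1/399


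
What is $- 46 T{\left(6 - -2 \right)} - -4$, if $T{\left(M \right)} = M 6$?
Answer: $-2204$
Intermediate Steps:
$T{\left(M \right)} = 6 M$
$- 46 T{\left(6 - -2 \right)} - -4 = - 46 \cdot 6 \left(6 - -2\right) - -4 = - 46 \cdot 6 \left(6 + 2\right) + 4 = - 46 \cdot 6 \cdot 8 + 4 = \left(-46\right) 48 + 4 = -2208 + 4 = -2204$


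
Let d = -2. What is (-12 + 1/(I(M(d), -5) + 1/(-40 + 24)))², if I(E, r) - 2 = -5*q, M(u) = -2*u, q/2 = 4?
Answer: 53640976/370881 ≈ 144.63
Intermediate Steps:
q = 8 (q = 2*4 = 8)
I(E, r) = -38 (I(E, r) = 2 - 5*8 = 2 - 40 = -38)
(-12 + 1/(I(M(d), -5) + 1/(-40 + 24)))² = (-12 + 1/(-38 + 1/(-40 + 24)))² = (-12 + 1/(-38 + 1/(-16)))² = (-12 + 1/(-38 - 1/16))² = (-12 + 1/(-609/16))² = (-12 - 16/609)² = (-7324/609)² = 53640976/370881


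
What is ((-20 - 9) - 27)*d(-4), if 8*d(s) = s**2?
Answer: -112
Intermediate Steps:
d(s) = s**2/8
((-20 - 9) - 27)*d(-4) = ((-20 - 9) - 27)*((1/8)*(-4)**2) = (-29 - 27)*((1/8)*16) = -56*2 = -112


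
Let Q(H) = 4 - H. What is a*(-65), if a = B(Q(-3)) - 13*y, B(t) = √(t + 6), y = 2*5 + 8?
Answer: 15210 - 65*√13 ≈ 14976.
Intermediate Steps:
y = 18 (y = 10 + 8 = 18)
B(t) = √(6 + t)
a = -234 + √13 (a = √(6 + (4 - 1*(-3))) - 13*18 = √(6 + (4 + 3)) - 234 = √(6 + 7) - 234 = √13 - 234 = -234 + √13 ≈ -230.39)
a*(-65) = (-234 + √13)*(-65) = 15210 - 65*√13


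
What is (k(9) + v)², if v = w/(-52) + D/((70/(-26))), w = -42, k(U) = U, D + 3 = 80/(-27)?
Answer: 1780755601/12320100 ≈ 144.54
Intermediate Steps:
D = -161/27 (D = -3 + 80/(-27) = -3 + 80*(-1/27) = -3 - 80/27 = -161/27 ≈ -5.9630)
v = 10609/3510 (v = -42/(-52) - 161/(27*(70/(-26))) = -42*(-1/52) - 161/(27*(70*(-1/26))) = 21/26 - 161/(27*(-35/13)) = 21/26 - 161/27*(-13/35) = 21/26 + 299/135 = 10609/3510 ≈ 3.0225)
(k(9) + v)² = (9 + 10609/3510)² = (42199/3510)² = 1780755601/12320100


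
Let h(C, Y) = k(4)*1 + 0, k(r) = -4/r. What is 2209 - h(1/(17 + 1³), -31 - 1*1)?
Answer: 2210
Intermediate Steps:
h(C, Y) = -1 (h(C, Y) = -4/4*1 + 0 = -4*¼*1 + 0 = -1*1 + 0 = -1 + 0 = -1)
2209 - h(1/(17 + 1³), -31 - 1*1) = 2209 - 1*(-1) = 2209 + 1 = 2210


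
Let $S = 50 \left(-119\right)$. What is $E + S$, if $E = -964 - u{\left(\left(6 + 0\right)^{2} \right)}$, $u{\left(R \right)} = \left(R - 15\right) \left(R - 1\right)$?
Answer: $-7649$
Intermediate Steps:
$u{\left(R \right)} = \left(-1 + R\right) \left(-15 + R\right)$ ($u{\left(R \right)} = \left(-15 + R\right) \left(-1 + R\right) = \left(-1 + R\right) \left(-15 + R\right)$)
$S = -5950$
$E = -1699$ ($E = -964 - \left(15 + \left(\left(6 + 0\right)^{2}\right)^{2} - 16 \left(6 + 0\right)^{2}\right) = -964 - \left(15 + \left(6^{2}\right)^{2} - 16 \cdot 6^{2}\right) = -964 - \left(15 + 36^{2} - 576\right) = -964 - \left(15 + 1296 - 576\right) = -964 - 735 = -1699$)
$E + S = -1699 - 5950 = -7649$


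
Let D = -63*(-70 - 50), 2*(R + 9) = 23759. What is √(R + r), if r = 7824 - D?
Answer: √48538/2 ≈ 110.16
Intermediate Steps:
R = 23741/2 (R = -9 + (½)*23759 = -9 + 23759/2 = 23741/2 ≈ 11871.)
D = 7560 (D = -63*(-120) = 7560)
r = 264 (r = 7824 - 1*7560 = 7824 - 7560 = 264)
√(R + r) = √(23741/2 + 264) = √(24269/2) = √48538/2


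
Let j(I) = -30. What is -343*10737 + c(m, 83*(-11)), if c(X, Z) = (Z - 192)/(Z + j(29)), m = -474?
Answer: -3472870808/943 ≈ -3.6828e+6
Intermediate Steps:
c(X, Z) = (-192 + Z)/(-30 + Z) (c(X, Z) = (Z - 192)/(Z - 30) = (-192 + Z)/(-30 + Z))
-343*10737 + c(m, 83*(-11)) = -343*10737 + (-192 + 83*(-11))/(-30 + 83*(-11)) = -3682791 + (-192 - 913)/(-30 - 913) = -3682791 - 1105/(-943) = -3682791 - 1/943*(-1105) = -3682791 + 1105/943 = -3472870808/943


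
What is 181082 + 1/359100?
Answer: 65026546201/359100 ≈ 1.8108e+5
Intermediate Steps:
181082 + 1/359100 = 65026546201/359100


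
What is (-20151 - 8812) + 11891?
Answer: -17072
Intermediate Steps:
(-20151 - 8812) + 11891 = -28963 + 11891 = -17072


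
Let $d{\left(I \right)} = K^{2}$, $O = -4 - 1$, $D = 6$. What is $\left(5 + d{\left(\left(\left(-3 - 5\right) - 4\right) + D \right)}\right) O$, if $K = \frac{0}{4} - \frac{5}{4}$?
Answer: $- \frac{525}{16} \approx -32.813$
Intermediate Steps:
$O = -5$
$K = - \frac{5}{4}$ ($K = 0 \cdot \frac{1}{4} - \frac{5}{4} = 0 - \frac{5}{4} = - \frac{5}{4} \approx -1.25$)
$d{\left(I \right)} = \frac{25}{16}$ ($d{\left(I \right)} = \left(- \frac{5}{4}\right)^{2} = \frac{25}{16}$)
$\left(5 + d{\left(\left(\left(-3 - 5\right) - 4\right) + D \right)}\right) O = \left(5 + \frac{25}{16}\right) \left(-5\right) = \frac{105}{16} \left(-5\right) = - \frac{525}{16}$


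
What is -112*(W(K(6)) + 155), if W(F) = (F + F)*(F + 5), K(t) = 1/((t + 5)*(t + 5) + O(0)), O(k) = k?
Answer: -254303504/14641 ≈ -17369.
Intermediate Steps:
K(t) = (5 + t)**(-2) (K(t) = 1/((t + 5)*(t + 5) + 0) = 1/((5 + t)*(5 + t) + 0) = 1/((5 + t)**2 + 0) = 1/((5 + t)**2) = (5 + t)**(-2))
W(F) = 2*F*(5 + F) (W(F) = (2*F)*(5 + F) = 2*F*(5 + F))
-112*(W(K(6)) + 155) = -112*(2*(5 + (5 + 6)**(-2))/(5 + 6)**2 + 155) = -112*(2*(5 + 11**(-2))/11**2 + 155) = -112*(2*(1/121)*(5 + 1/121) + 155) = -112*(2*(1/121)*(606/121) + 155) = -112*(1212/14641 + 155) = -112*2270567/14641 = -254303504/14641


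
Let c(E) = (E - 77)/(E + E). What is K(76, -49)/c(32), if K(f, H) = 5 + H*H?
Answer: -51328/15 ≈ -3421.9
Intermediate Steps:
c(E) = (-77 + E)/(2*E) (c(E) = (-77 + E)/((2*E)) = (-77 + E)*(1/(2*E)) = (-77 + E)/(2*E))
K(f, H) = 5 + H²
K(76, -49)/c(32) = (5 + (-49)²)/(((½)*(-77 + 32)/32)) = (5 + 2401)/(((½)*(1/32)*(-45))) = 2406/(-45/64) = 2406*(-64/45) = -51328/15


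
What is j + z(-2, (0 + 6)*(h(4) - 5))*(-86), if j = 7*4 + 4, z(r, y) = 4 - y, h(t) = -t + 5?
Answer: -2376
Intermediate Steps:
h(t) = 5 - t
j = 32 (j = 28 + 4 = 32)
j + z(-2, (0 + 6)*(h(4) - 5))*(-86) = 32 + (4 - (0 + 6)*((5 - 1*4) - 5))*(-86) = 32 + (4 - 6*((5 - 4) - 5))*(-86) = 32 + (4 - 6*(1 - 5))*(-86) = 32 + (4 - 6*(-4))*(-86) = 32 + (4 - 1*(-24))*(-86) = 32 + (4 + 24)*(-86) = 32 + 28*(-86) = 32 - 2408 = -2376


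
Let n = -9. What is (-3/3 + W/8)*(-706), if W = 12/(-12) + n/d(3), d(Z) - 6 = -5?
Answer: 3177/2 ≈ 1588.5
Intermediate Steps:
d(Z) = 1 (d(Z) = 6 - 5 = 1)
W = -10 (W = 12/(-12) - 9/1 = 12*(-1/12) - 9*1 = -1 - 9 = -10)
(-3/3 + W/8)*(-706) = (-3/3 - 10/8)*(-706) = (-3*1/3 - 10*1/8)*(-706) = (-1 - 5/4)*(-706) = -9/4*(-706) = 3177/2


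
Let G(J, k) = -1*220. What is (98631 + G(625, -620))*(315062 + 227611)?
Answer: 53404992603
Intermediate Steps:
G(J, k) = -220
(98631 + G(625, -620))*(315062 + 227611) = (98631 - 220)*(315062 + 227611) = 98411*542673 = 53404992603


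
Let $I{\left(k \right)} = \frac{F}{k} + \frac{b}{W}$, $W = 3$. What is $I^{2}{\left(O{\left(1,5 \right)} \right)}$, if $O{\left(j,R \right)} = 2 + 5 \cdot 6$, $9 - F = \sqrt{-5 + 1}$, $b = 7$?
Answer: $\frac{62965}{9216} - \frac{251 i}{768} \approx 6.8321 - 0.32682 i$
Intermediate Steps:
$F = 9 - 2 i$ ($F = 9 - \sqrt{-5 + 1} = 9 - \sqrt{-4} = 9 - 2 i \approx 9.0 - 2.0 i$)
$O{\left(j,R \right)} = 32$ ($O{\left(j,R \right)} = 2 + 30 = 32$)
$I{\left(k \right)} = \frac{7}{3} + \frac{9 - 2 i}{k}$ ($I{\left(k \right)} = \frac{9 - 2 i}{k} + \frac{7}{3} = \frac{7}{3} + \frac{9 - 2 i}{k}$)
$I^{2}{\left(O{\left(1,5 \right)} \right)} = \left(\frac{27 - 6 i + 7 \cdot 32}{3 \cdot 32}\right)^{2} = \left(\frac{1}{3} \cdot \frac{1}{32} \left(27 - 6 i + 224\right)\right)^{2} = \left(\frac{1}{3} \cdot \frac{1}{32} \left(251 - 6 i\right)\right)^{2} = \left(\frac{251}{96} - \frac{i}{16}\right)^{2}$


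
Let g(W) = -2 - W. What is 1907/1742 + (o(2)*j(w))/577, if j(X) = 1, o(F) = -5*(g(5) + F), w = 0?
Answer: 1143889/1005134 ≈ 1.1380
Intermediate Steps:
o(F) = 35 - 5*F (o(F) = -5*((-2 - 1*5) + F) = -5*((-2 - 5) + F) = -5*(-7 + F) = 35 - 5*F)
1907/1742 + (o(2)*j(w))/577 = 1907/1742 + ((35 - 5*2)*1)/577 = 1907*(1/1742) + ((35 - 10)*1)*(1/577) = 1907/1742 + (25*1)*(1/577) = 1907/1742 + 25*(1/577) = 1907/1742 + 25/577 = 1143889/1005134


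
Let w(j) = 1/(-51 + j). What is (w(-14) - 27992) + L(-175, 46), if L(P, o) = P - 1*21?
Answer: -1832221/65 ≈ -28188.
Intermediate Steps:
L(P, o) = -21 + P (L(P, o) = P - 21 = -21 + P)
(w(-14) - 27992) + L(-175, 46) = (1/(-51 - 14) - 27992) + (-21 - 175) = (1/(-65) - 27992) - 196 = (-1/65 - 27992) - 196 = -1819481/65 - 196 = -1832221/65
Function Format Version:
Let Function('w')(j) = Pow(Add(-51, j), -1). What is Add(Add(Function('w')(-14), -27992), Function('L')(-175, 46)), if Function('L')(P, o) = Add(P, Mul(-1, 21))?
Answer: Rational(-1832221, 65) ≈ -28188.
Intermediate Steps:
Function('L')(P, o) = Add(-21, P) (Function('L')(P, o) = Add(P, -21) = Add(-21, P))
Add(Add(Function('w')(-14), -27992), Function('L')(-175, 46)) = Add(Add(Pow(Add(-51, -14), -1), -27992), Add(-21, -175)) = Add(Add(Pow(-65, -1), -27992), -196) = Add(Add(Rational(-1, 65), -27992), -196) = Add(Rational(-1819481, 65), -196) = Rational(-1832221, 65)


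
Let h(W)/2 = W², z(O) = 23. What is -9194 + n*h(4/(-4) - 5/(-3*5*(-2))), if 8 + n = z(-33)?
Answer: -54919/6 ≈ -9153.2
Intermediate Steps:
h(W) = 2*W²
n = 15 (n = -8 + 23 = 15)
-9194 + n*h(4/(-4) - 5/(-3*5*(-2))) = -9194 + 15*(2*(4/(-4) - 5/(-3*5*(-2)))²) = -9194 + 15*(2*(4*(-¼) - 5/((-15*(-2))))²) = -9194 + 15*(2*(-1 - 5/30)²) = -9194 + 15*(2*(-1 - 5*1/30)²) = -9194 + 15*(2*(-1 - ⅙)²) = -9194 + 15*(2*(-7/6)²) = -9194 + 15*(2*(49/36)) = -9194 + 15*(49/18) = -9194 + 245/6 = -54919/6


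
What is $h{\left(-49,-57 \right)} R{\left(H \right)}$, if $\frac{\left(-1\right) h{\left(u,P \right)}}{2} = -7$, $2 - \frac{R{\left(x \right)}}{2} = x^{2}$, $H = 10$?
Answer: $-2744$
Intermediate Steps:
$R{\left(x \right)} = 4 - 2 x^{2}$
$h{\left(u,P \right)} = 14$ ($h{\left(u,P \right)} = \left(-2\right) \left(-7\right) = 14$)
$h{\left(-49,-57 \right)} R{\left(H \right)} = 14 \left(4 - 2 \cdot 10^{2}\right) = 14 \left(4 - 200\right) = 14 \left(-196\right) = -2744$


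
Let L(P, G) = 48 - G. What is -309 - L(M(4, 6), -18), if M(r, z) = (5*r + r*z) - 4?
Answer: -375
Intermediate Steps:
M(r, z) = -4 + 5*r + r*z
-309 - L(M(4, 6), -18) = -309 - (48 - 1*(-18)) = -309 - (48 + 18) = -309 - 1*66 = -309 - 66 = -375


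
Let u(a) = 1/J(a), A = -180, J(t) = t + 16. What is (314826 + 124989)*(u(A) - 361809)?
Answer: -26097160594755/164 ≈ -1.5913e+11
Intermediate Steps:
J(t) = 16 + t
u(a) = 1/(16 + a)
(314826 + 124989)*(u(A) - 361809) = (314826 + 124989)*(1/(16 - 180) - 361809) = 439815*(1/(-164) - 361809) = 439815*(-1/164 - 361809) = 439815*(-59336677/164) = -26097160594755/164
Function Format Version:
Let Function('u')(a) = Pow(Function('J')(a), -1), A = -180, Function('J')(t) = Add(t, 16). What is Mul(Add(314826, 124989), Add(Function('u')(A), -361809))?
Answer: Rational(-26097160594755, 164) ≈ -1.5913e+11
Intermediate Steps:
Function('J')(t) = Add(16, t)
Function('u')(a) = Pow(Add(16, a), -1)
Mul(Add(314826, 124989), Add(Function('u')(A), -361809)) = Mul(Add(314826, 124989), Add(Pow(Add(16, -180), -1), -361809)) = Mul(439815, Add(Pow(-164, -1), -361809)) = Mul(439815, Add(Rational(-1, 164), -361809)) = Mul(439815, Rational(-59336677, 164)) = Rational(-26097160594755, 164)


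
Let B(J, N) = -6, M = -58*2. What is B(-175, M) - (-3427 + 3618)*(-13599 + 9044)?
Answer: 869999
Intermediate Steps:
M = -116
B(-175, M) - (-3427 + 3618)*(-13599 + 9044) = -6 - (-3427 + 3618)*(-13599 + 9044) = -6 - 191*(-4555) = -6 - 1*(-870005) = -6 + 870005 = 869999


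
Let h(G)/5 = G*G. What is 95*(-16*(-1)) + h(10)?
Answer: 2020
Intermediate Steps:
h(G) = 5*G² (h(G) = 5*(G*G) = 5*G²)
95*(-16*(-1)) + h(10) = 95*(-16*(-1)) + 5*10² = 95*16 + 5*100 = 1520 + 500 = 2020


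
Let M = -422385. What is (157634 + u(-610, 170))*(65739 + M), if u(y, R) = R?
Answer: -56280165384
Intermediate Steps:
(157634 + u(-610, 170))*(65739 + M) = (157634 + 170)*(65739 - 422385) = 157804*(-356646) = -56280165384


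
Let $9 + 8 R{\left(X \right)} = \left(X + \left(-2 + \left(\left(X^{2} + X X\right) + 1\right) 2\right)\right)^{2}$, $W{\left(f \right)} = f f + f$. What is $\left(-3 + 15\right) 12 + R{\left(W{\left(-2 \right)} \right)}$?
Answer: $\frac{1467}{8} \approx 183.38$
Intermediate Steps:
$W{\left(f \right)} = f + f^{2}$ ($W{\left(f \right)} = f^{2} + f = f + f^{2}$)
$R{\left(X \right)} = - \frac{9}{8} + \frac{\left(X + 4 X^{2}\right)^{2}}{8}$ ($R{\left(X \right)} = - \frac{9}{8} + \frac{\left(X + \left(-2 + \left(\left(X^{2} + X X\right) + 1\right) 2\right)\right)^{2}}{8} = - \frac{9}{8} + \frac{\left(X + \left(-2 + \left(\left(X^{2} + X^{2}\right) + 1\right) 2\right)\right)^{2}}{8} = - \frac{9}{8} + \frac{\left(X + \left(-2 + \left(2 X^{2} + 1\right) 2\right)\right)^{2}}{8} = - \frac{9}{8} + \frac{\left(X + \left(-2 + \left(1 + 2 X^{2}\right) 2\right)\right)^{2}}{8} = - \frac{9}{8} + \frac{\left(X + \left(-2 + \left(2 + 4 X^{2}\right)\right)\right)^{2}}{8} = - \frac{9}{8} + \frac{\left(X + 4 X^{2}\right)^{2}}{8}$)
$\left(-3 + 15\right) 12 + R{\left(W{\left(-2 \right)} \right)} = \left(-3 + 15\right) 12 - \left(\frac{9}{8} - \frac{\left(- 2 \left(1 - 2\right)\right)^{2} \left(1 + 4 \left(- 2 \left(1 - 2\right)\right)\right)^{2}}{8}\right) = 12 \cdot 12 - \left(\frac{9}{8} - \frac{\left(\left(-2\right) \left(-1\right)\right)^{2} \left(1 + 4 \left(\left(-2\right) \left(-1\right)\right)\right)^{2}}{8}\right) = 144 - \left(\frac{9}{8} - \frac{2^{2} \left(1 + 4 \cdot 2\right)^{2}}{8}\right) = 144 - \left(\frac{9}{8} - \frac{\left(1 + 8\right)^{2}}{2}\right) = 144 - \left(\frac{9}{8} - \frac{9^{2}}{2}\right) = 144 - \left(\frac{9}{8} - \frac{81}{2}\right) = 144 + \left(- \frac{9}{8} + \frac{81}{2}\right) = 144 + \frac{315}{8} = \frac{1467}{8}$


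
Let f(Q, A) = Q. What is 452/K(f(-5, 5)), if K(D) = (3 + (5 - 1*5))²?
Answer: 452/9 ≈ 50.222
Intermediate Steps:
K(D) = 9 (K(D) = (3 + (5 - 5))² = (3 + 0)² = 3² = 9)
452/K(f(-5, 5)) = 452/9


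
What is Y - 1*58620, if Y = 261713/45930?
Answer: -2692154887/45930 ≈ -58614.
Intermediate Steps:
Y = 261713/45930 (Y = 261713*(1/45930) = 261713/45930 ≈ 5.6981)
Y - 1*58620 = 261713/45930 - 1*58620 = 261713/45930 - 58620 = -2692154887/45930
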